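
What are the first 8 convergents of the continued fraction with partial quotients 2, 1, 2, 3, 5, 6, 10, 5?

2/1, 3/1, 8/3, 27/10, 143/53, 885/328, 8993/3333, 45850/16993

Using the convergent recurrence p_i = a_i*p_{i-1} + p_{i-2}, q_i = a_i*q_{i-1} + q_{i-2} with p_{-2}=0, p_{-1}=1, q_{-2}=1, q_{-1}=0:
  i=0: a_0=2, p_0 = 2*1 + 0 = 2, q_0 = 2*0 + 1 = 1.
  i=1: a_1=1, p_1 = 1*2 + 1 = 3, q_1 = 1*1 + 0 = 1.
  i=2: a_2=2, p_2 = 2*3 + 2 = 8, q_2 = 2*1 + 1 = 3.
  i=3: a_3=3, p_3 = 3*8 + 3 = 27, q_3 = 3*3 + 1 = 10.
  i=4: a_4=5, p_4 = 5*27 + 8 = 143, q_4 = 5*10 + 3 = 53.
  i=5: a_5=6, p_5 = 6*143 + 27 = 885, q_5 = 6*53 + 10 = 328.
  i=6: a_6=10, p_6 = 10*885 + 143 = 8993, q_6 = 10*328 + 53 = 3333.
  i=7: a_7=5, p_7 = 5*8993 + 885 = 45850, q_7 = 5*3333 + 328 = 16993.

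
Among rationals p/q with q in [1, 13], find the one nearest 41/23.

Expand x = 41/23 as a continued fraction with the Euclidean algorithm:
  41 = 1*23 + 18, so a_0 = 1.
  23 = 1*18 + 5, so a_1 = 1.
  18 = 3*5 + 3, so a_2 = 3.
  5 = 1*3 + 2, so a_3 = 1.
  3 = 1*2 + 1, so a_4 = 1.
  2 = 2*1 + 0, so a_5 = 2.
so x = [1; 1, 3, 1, 1, 2].
Convergents (p_i = a_i*p_{i-1} + p_{i-2}, q_i = a_i*q_{i-1} + q_{i-2} with p_{-2}=0, p_{-1}=1, q_{-2}=1, q_{-1}=0), until the denominator exceeds 13:
  i=0: a_0=1, p_0 = 1*1 + 0 = 1, q_0 = 1*0 + 1 = 1.
  i=1: a_1=1, p_1 = 1*1 + 1 = 2, q_1 = 1*1 + 0 = 1.
  i=2: a_2=3, p_2 = 3*2 + 1 = 7, q_2 = 3*1 + 1 = 4.
  i=3: a_3=1, p_3 = 1*7 + 2 = 9, q_3 = 1*4 + 1 = 5.
  i=4: a_4=1, p_4 = 1*9 + 7 = 16, q_4 = 1*5 + 4 = 9.
  i=5: a_5=2, p_5 = 2*16 + 9 = 41, q_5 = 2*9 + 5 = 23.
q_5 = 23 > 13, so the last convergent with denominator <= 13 is p_4/q_4 = 16/9.
The closest fraction with denominator <= 13 is either p_4/q_4 or the intermediate fraction (k*p_4 + p_3)/(k*q_4 + q_3) with the largest k >= 1 whose denominator stays <= 13; these approach x as k grows, and every other convergent or intermediate fraction in range is farther away.
Largest k: floor((13 - q_3)/q_4) = floor((13 - 5)/9) = 0.
Since k = 0, no intermediate fraction beyond p_4/q_4 has denominator <= 13, so the convergent 16/9 is the closest (its error is |41*9 - 16*23|/(23*9) = 1/207).

16/9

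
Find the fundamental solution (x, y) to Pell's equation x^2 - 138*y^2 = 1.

First expand sqrt(138) as a continued fraction. With x_i = (sqrt(138) + m_i)/d_i and (m_0, d_0) = (0, 1): a_0 = floor(sqrt(138)) = 11, since 11^2 = 121 <= 138 < 144 = 12^2.
Iterate m_{i+1} = d_i*a_i - m_i, d_{i+1} = (138 - m_{i+1}^2)/d_i, a_{i+1} = floor((a_0 + m_{i+1})/d_{i+1}):
  m_1 = 1*11 - 0 = 11, d_1 = (138 - 11^2)/1 = 17/1 = 17, a_1 = floor((11 + 11)/17) = 1.
  m_2 = 17*1 - 11 = 6, d_2 = (138 - 6^2)/17 = 102/17 = 6, a_2 = floor((11 + 6)/6) = 2.
  m_3 = 6*2 - 6 = 6, d_3 = (138 - 6^2)/6 = 102/6 = 17, a_3 = floor((11 + 6)/17) = 1.
  m_4 = 17*1 - 6 = 11, d_4 = (138 - 11^2)/17 = 17/17 = 1, a_4 = floor((11 + 11)/1) = 22.
  m_5 = 1*22 - 11 = 11, d_5 = (138 - 11^2)/1 = 17/1 = 17: (m_5, d_5) = (m_1, d_1) = (11, 17), so from here the quotients repeat a_1, ..., a_4; the period length is 4.
So sqrt(138) = [11; (1, 2, 1, 22)] with period length k = 4.
k is even, so the fundamental solution of x^2 - 138y^2 = 1 is (p_{k-1}, q_{k-1}) = (p_3, q_3); compute convergents through index 3.
Convergents (p_i = a_i*p_{i-1} + p_{i-2}, q_i = a_i*q_{i-1} + q_{i-2} with p_{-2}=0, p_{-1}=1, q_{-2}=1, q_{-1}=0):
  i=0: a_0=11, p_0 = 11*1 + 0 = 11, q_0 = 11*0 + 1 = 1.
  i=1: a_1=1, p_1 = 1*11 + 1 = 12, q_1 = 1*1 + 0 = 1.
  i=2: a_2=2, p_2 = 2*12 + 11 = 35, q_2 = 2*1 + 1 = 3.
  i=3: a_3=1, p_3 = 1*35 + 12 = 47, q_3 = 1*3 + 1 = 4.
Check: 47^2 - 138*4^2 = 2209 - 2208 = 1, so (x, y) = (47, 4) solves the equation, and by the theorem it is the least positive solution.

(x, y) = (47, 4)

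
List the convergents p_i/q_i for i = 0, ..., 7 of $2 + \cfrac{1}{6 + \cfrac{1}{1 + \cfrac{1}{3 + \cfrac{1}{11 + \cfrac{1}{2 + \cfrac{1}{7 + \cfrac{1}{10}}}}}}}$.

Using the convergent recurrence p_i = a_i*p_{i-1} + p_{i-2}, q_i = a_i*q_{i-1} + q_{i-2} with p_{-2}=0, p_{-1}=1, q_{-2}=1, q_{-1}=0:
  i=0: a_0=2, p_0 = 2*1 + 0 = 2, q_0 = 2*0 + 1 = 1.
  i=1: a_1=6, p_1 = 6*2 + 1 = 13, q_1 = 6*1 + 0 = 6.
  i=2: a_2=1, p_2 = 1*13 + 2 = 15, q_2 = 1*6 + 1 = 7.
  i=3: a_3=3, p_3 = 3*15 + 13 = 58, q_3 = 3*7 + 6 = 27.
  i=4: a_4=11, p_4 = 11*58 + 15 = 653, q_4 = 11*27 + 7 = 304.
  i=5: a_5=2, p_5 = 2*653 + 58 = 1364, q_5 = 2*304 + 27 = 635.
  i=6: a_6=7, p_6 = 7*1364 + 653 = 10201, q_6 = 7*635 + 304 = 4749.
  i=7: a_7=10, p_7 = 10*10201 + 1364 = 103374, q_7 = 10*4749 + 635 = 48125.

2/1, 13/6, 15/7, 58/27, 653/304, 1364/635, 10201/4749, 103374/48125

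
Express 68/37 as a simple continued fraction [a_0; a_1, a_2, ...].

[1; 1, 5, 6]

Run the Euclidean algorithm on 68 and 37; the successive quotients are the partial quotients a_0, a_1, ... (each step inverts the fractional part left over by the previous one):
  68 = 1*37 + 31, so a_0 = 1.
  37 = 1*31 + 6, so a_1 = 1.
  31 = 5*6 + 1, so a_2 = 5.
  6 = 6*1 + 0, so a_3 = 6.
The remainder reaches 0 after 4 divisions, so the expansion has 4 partial quotients, read off in order.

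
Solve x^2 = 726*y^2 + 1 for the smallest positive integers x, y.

First expand sqrt(726) as a continued fraction. With x_i = (sqrt(726) + m_i)/d_i and (m_0, d_0) = (0, 1): a_0 = floor(sqrt(726)) = 26, since 26^2 = 676 <= 726 < 729 = 27^2.
Iterate m_{i+1} = d_i*a_i - m_i, d_{i+1} = (726 - m_{i+1}^2)/d_i, a_{i+1} = floor((a_0 + m_{i+1})/d_{i+1}):
  m_1 = 1*26 - 0 = 26, d_1 = (726 - 26^2)/1 = 50/1 = 50, a_1 = floor((26 + 26)/50) = 1.
  m_2 = 50*1 - 26 = 24, d_2 = (726 - 24^2)/50 = 150/50 = 3, a_2 = floor((26 + 24)/3) = 16.
  m_3 = 3*16 - 24 = 24, d_3 = (726 - 24^2)/3 = 150/3 = 50, a_3 = floor((26 + 24)/50) = 1.
  m_4 = 50*1 - 24 = 26, d_4 = (726 - 26^2)/50 = 50/50 = 1, a_4 = floor((26 + 26)/1) = 52.
  m_5 = 1*52 - 26 = 26, d_5 = (726 - 26^2)/1 = 50/1 = 50: (m_5, d_5) = (m_1, d_1) = (26, 50), so from here the quotients repeat a_1, ..., a_4; the period length is 4.
So sqrt(726) = [26; (1, 16, 1, 52)] with period length k = 4.
k is even, so the fundamental solution of x^2 - 726y^2 = 1 is (p_{k-1}, q_{k-1}) = (p_3, q_3); compute convergents through index 3.
Convergents (p_i = a_i*p_{i-1} + p_{i-2}, q_i = a_i*q_{i-1} + q_{i-2} with p_{-2}=0, p_{-1}=1, q_{-2}=1, q_{-1}=0):
  i=0: a_0=26, p_0 = 26*1 + 0 = 26, q_0 = 26*0 + 1 = 1.
  i=1: a_1=1, p_1 = 1*26 + 1 = 27, q_1 = 1*1 + 0 = 1.
  i=2: a_2=16, p_2 = 16*27 + 26 = 458, q_2 = 16*1 + 1 = 17.
  i=3: a_3=1, p_3 = 1*458 + 27 = 485, q_3 = 1*17 + 1 = 18.
Check: 485^2 - 726*18^2 = 235225 - 235224 = 1, so (x, y) = (485, 18) solves the equation, and by the theorem it is the least positive solution.

(x, y) = (485, 18)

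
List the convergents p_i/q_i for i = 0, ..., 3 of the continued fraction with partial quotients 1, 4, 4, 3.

Using the convergent recurrence p_i = a_i*p_{i-1} + p_{i-2}, q_i = a_i*q_{i-1} + q_{i-2} with p_{-2}=0, p_{-1}=1, q_{-2}=1, q_{-1}=0:
  i=0: a_0=1, p_0 = 1*1 + 0 = 1, q_0 = 1*0 + 1 = 1.
  i=1: a_1=4, p_1 = 4*1 + 1 = 5, q_1 = 4*1 + 0 = 4.
  i=2: a_2=4, p_2 = 4*5 + 1 = 21, q_2 = 4*4 + 1 = 17.
  i=3: a_3=3, p_3 = 3*21 + 5 = 68, q_3 = 3*17 + 4 = 55.

1/1, 5/4, 21/17, 68/55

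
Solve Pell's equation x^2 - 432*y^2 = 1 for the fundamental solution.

(x, y) = (1351, 65)

First expand sqrt(432) as a continued fraction. With x_i = (sqrt(432) + m_i)/d_i and (m_0, d_0) = (0, 1): a_0 = floor(sqrt(432)) = 20, since 20^2 = 400 <= 432 < 441 = 21^2.
Iterate m_{i+1} = d_i*a_i - m_i, d_{i+1} = (432 - m_{i+1}^2)/d_i, a_{i+1} = floor((a_0 + m_{i+1})/d_{i+1}):
  m_1 = 1*20 - 0 = 20, d_1 = (432 - 20^2)/1 = 32/1 = 32, a_1 = floor((20 + 20)/32) = 1.
  m_2 = 32*1 - 20 = 12, d_2 = (432 - 12^2)/32 = 288/32 = 9, a_2 = floor((20 + 12)/9) = 3.
  m_3 = 9*3 - 12 = 15, d_3 = (432 - 15^2)/9 = 207/9 = 23, a_3 = floor((20 + 15)/23) = 1.
  m_4 = 23*1 - 15 = 8, d_4 = (432 - 8^2)/23 = 368/23 = 16, a_4 = floor((20 + 8)/16) = 1.
  m_5 = 16*1 - 8 = 8, d_5 = (432 - 8^2)/16 = 368/16 = 23, a_5 = floor((20 + 8)/23) = 1.
  m_6 = 23*1 - 8 = 15, d_6 = (432 - 15^2)/23 = 207/23 = 9, a_6 = floor((20 + 15)/9) = 3.
  m_7 = 9*3 - 15 = 12, d_7 = (432 - 12^2)/9 = 288/9 = 32, a_7 = floor((20 + 12)/32) = 1.
  m_8 = 32*1 - 12 = 20, d_8 = (432 - 20^2)/32 = 32/32 = 1, a_8 = floor((20 + 20)/1) = 40.
  m_9 = 1*40 - 20 = 20, d_9 = (432 - 20^2)/1 = 32/1 = 32: (m_9, d_9) = (m_1, d_1) = (20, 32), so from here the quotients repeat a_1, ..., a_8; the period length is 8.
So sqrt(432) = [20; (1, 3, 1, 1, 1, 3, 1, 40)] with period length k = 8.
k is even, so the fundamental solution of x^2 - 432y^2 = 1 is (p_{k-1}, q_{k-1}) = (p_7, q_7); compute convergents through index 7.
Convergents (p_i = a_i*p_{i-1} + p_{i-2}, q_i = a_i*q_{i-1} + q_{i-2} with p_{-2}=0, p_{-1}=1, q_{-2}=1, q_{-1}=0):
  i=0: a_0=20, p_0 = 20*1 + 0 = 20, q_0 = 20*0 + 1 = 1.
  i=1: a_1=1, p_1 = 1*20 + 1 = 21, q_1 = 1*1 + 0 = 1.
  i=2: a_2=3, p_2 = 3*21 + 20 = 83, q_2 = 3*1 + 1 = 4.
  i=3: a_3=1, p_3 = 1*83 + 21 = 104, q_3 = 1*4 + 1 = 5.
  i=4: a_4=1, p_4 = 1*104 + 83 = 187, q_4 = 1*5 + 4 = 9.
  i=5: a_5=1, p_5 = 1*187 + 104 = 291, q_5 = 1*9 + 5 = 14.
  i=6: a_6=3, p_6 = 3*291 + 187 = 1060, q_6 = 3*14 + 9 = 51.
  i=7: a_7=1, p_7 = 1*1060 + 291 = 1351, q_7 = 1*51 + 14 = 65.
Check: 1351^2 - 432*65^2 = 1825201 - 1825200 = 1, so (x, y) = (1351, 65) solves the equation, and by the theorem it is the least positive solution.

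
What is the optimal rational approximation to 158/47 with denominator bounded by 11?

Expand x = 158/47 as a continued fraction with the Euclidean algorithm:
  158 = 3*47 + 17, so a_0 = 3.
  47 = 2*17 + 13, so a_1 = 2.
  17 = 1*13 + 4, so a_2 = 1.
  13 = 3*4 + 1, so a_3 = 3.
  4 = 4*1 + 0, so a_4 = 4.
so x = [3; 2, 1, 3, 4].
Convergents (p_i = a_i*p_{i-1} + p_{i-2}, q_i = a_i*q_{i-1} + q_{i-2} with p_{-2}=0, p_{-1}=1, q_{-2}=1, q_{-1}=0), until the denominator exceeds 11:
  i=0: a_0=3, p_0 = 3*1 + 0 = 3, q_0 = 3*0 + 1 = 1.
  i=1: a_1=2, p_1 = 2*3 + 1 = 7, q_1 = 2*1 + 0 = 2.
  i=2: a_2=1, p_2 = 1*7 + 3 = 10, q_2 = 1*2 + 1 = 3.
  i=3: a_3=3, p_3 = 3*10 + 7 = 37, q_3 = 3*3 + 2 = 11.
  i=4: a_4=4, p_4 = 4*37 + 10 = 158, q_4 = 4*11 + 3 = 47.
q_4 = 47 > 11, so the last convergent with denominator <= 11 is p_3/q_3 = 37/11.
The closest fraction with denominator <= 11 is either p_3/q_3 or the intermediate fraction (k*p_3 + p_2)/(k*q_3 + q_2) with the largest k >= 1 whose denominator stays <= 11; these approach x as k grows, and every other convergent or intermediate fraction in range is farther away.
Largest k: floor((11 - q_2)/q_3) = floor((11 - 3)/11) = 0.
Since k = 0, no intermediate fraction beyond p_3/q_3 has denominator <= 11, so the convergent 37/11 is the closest (its error is |158*11 - 37*47|/(47*11) = 1/517).

37/11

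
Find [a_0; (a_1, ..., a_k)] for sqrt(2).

[1; (2)]

Write x_i = (sqrt(2) + m_i)/d_i with (m_0, d_0) = (0, 1). a_0 = floor(sqrt(2)) = 1, since 1^2 = 1 <= 2 < 4 = 2^2.
Iterate m_{i+1} = d_i*a_i - m_i, d_{i+1} = (2 - m_{i+1}^2)/d_i, a_{i+1} = floor((a_0 + m_{i+1})/d_{i+1}):
  m_1 = 1*1 - 0 = 1, d_1 = (2 - 1^2)/1 = 1/1 = 1, a_1 = floor((1 + 1)/1) = 2.
  m_2 = 1*2 - 1 = 1, d_2 = (2 - 1^2)/1 = 1/1 = 1: (m_2, d_2) = (m_1, d_1) = (1, 1), so from here the quotient a_1 repeats; the period length is 1.
Hence the expansion of sqrt(2) is a_0 = 1 followed by the repeating block 2 (period 1).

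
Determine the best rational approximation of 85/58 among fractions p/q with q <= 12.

Expand x = 85/58 as a continued fraction with the Euclidean algorithm:
  85 = 1*58 + 27, so a_0 = 1.
  58 = 2*27 + 4, so a_1 = 2.
  27 = 6*4 + 3, so a_2 = 6.
  4 = 1*3 + 1, so a_3 = 1.
  3 = 3*1 + 0, so a_4 = 3.
so x = [1; 2, 6, 1, 3].
Convergents (p_i = a_i*p_{i-1} + p_{i-2}, q_i = a_i*q_{i-1} + q_{i-2} with p_{-2}=0, p_{-1}=1, q_{-2}=1, q_{-1}=0), until the denominator exceeds 12:
  i=0: a_0=1, p_0 = 1*1 + 0 = 1, q_0 = 1*0 + 1 = 1.
  i=1: a_1=2, p_1 = 2*1 + 1 = 3, q_1 = 2*1 + 0 = 2.
  i=2: a_2=6, p_2 = 6*3 + 1 = 19, q_2 = 6*2 + 1 = 13.
q_2 = 13 > 12, so the last convergent with denominator <= 12 is p_1/q_1 = 3/2.
The closest fraction with denominator <= 12 is either p_1/q_1 or the intermediate fraction (k*p_1 + p_0)/(k*q_1 + q_0) with the largest k >= 1 whose denominator stays <= 12; these approach x as k grows, and every other convergent or intermediate fraction in range is farther away.
Largest k: floor((12 - q_0)/q_1) = floor((12 - 1)/2) = 5.
That gives (5*3 + 1)/(5*2 + 1) = 16/11.
Compare the errors: |x - 3/2| = |85*2 - 3*58|/(58*2) = 4/116, and |x - 16/11| = |85*11 - 16*58|/(58*11) = 7/638.
Cross-multiplying, 7*116 = 812 < 2552 = 4*638, so 7/638 is smaller: the intermediate fraction 16/11 is closer to x than 3/2.

16/11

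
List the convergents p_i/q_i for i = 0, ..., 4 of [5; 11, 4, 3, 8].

Using the convergent recurrence p_i = a_i*p_{i-1} + p_{i-2}, q_i = a_i*q_{i-1} + q_{i-2} with p_{-2}=0, p_{-1}=1, q_{-2}=1, q_{-1}=0:
  i=0: a_0=5, p_0 = 5*1 + 0 = 5, q_0 = 5*0 + 1 = 1.
  i=1: a_1=11, p_1 = 11*5 + 1 = 56, q_1 = 11*1 + 0 = 11.
  i=2: a_2=4, p_2 = 4*56 + 5 = 229, q_2 = 4*11 + 1 = 45.
  i=3: a_3=3, p_3 = 3*229 + 56 = 743, q_3 = 3*45 + 11 = 146.
  i=4: a_4=8, p_4 = 8*743 + 229 = 6173, q_4 = 8*146 + 45 = 1213.

5/1, 56/11, 229/45, 743/146, 6173/1213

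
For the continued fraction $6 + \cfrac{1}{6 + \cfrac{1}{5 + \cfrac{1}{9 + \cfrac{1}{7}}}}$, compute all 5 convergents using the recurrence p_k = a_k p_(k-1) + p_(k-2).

Using the convergent recurrence p_i = a_i*p_{i-1} + p_{i-2}, q_i = a_i*q_{i-1} + q_{i-2} with p_{-2}=0, p_{-1}=1, q_{-2}=1, q_{-1}=0:
  i=0: a_0=6, p_0 = 6*1 + 0 = 6, q_0 = 6*0 + 1 = 1.
  i=1: a_1=6, p_1 = 6*6 + 1 = 37, q_1 = 6*1 + 0 = 6.
  i=2: a_2=5, p_2 = 5*37 + 6 = 191, q_2 = 5*6 + 1 = 31.
  i=3: a_3=9, p_3 = 9*191 + 37 = 1756, q_3 = 9*31 + 6 = 285.
  i=4: a_4=7, p_4 = 7*1756 + 191 = 12483, q_4 = 7*285 + 31 = 2026.

6/1, 37/6, 191/31, 1756/285, 12483/2026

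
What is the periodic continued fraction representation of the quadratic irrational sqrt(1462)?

Write x_i = (sqrt(1462) + m_i)/d_i with (m_0, d_0) = (0, 1). a_0 = floor(sqrt(1462)) = 38, since 38^2 = 1444 <= 1462 < 1521 = 39^2.
Iterate m_{i+1} = d_i*a_i - m_i, d_{i+1} = (1462 - m_{i+1}^2)/d_i, a_{i+1} = floor((a_0 + m_{i+1})/d_{i+1}):
  m_1 = 1*38 - 0 = 38, d_1 = (1462 - 38^2)/1 = 18/1 = 18, a_1 = floor((38 + 38)/18) = 4.
  m_2 = 18*4 - 38 = 34, d_2 = (1462 - 34^2)/18 = 306/18 = 17, a_2 = floor((38 + 34)/17) = 4.
  m_3 = 17*4 - 34 = 34, d_3 = (1462 - 34^2)/17 = 306/17 = 18, a_3 = floor((38 + 34)/18) = 4.
  m_4 = 18*4 - 34 = 38, d_4 = (1462 - 38^2)/18 = 18/18 = 1, a_4 = floor((38 + 38)/1) = 76.
  m_5 = 1*76 - 38 = 38, d_5 = (1462 - 38^2)/1 = 18/1 = 18: (m_5, d_5) = (m_1, d_1) = (38, 18), so from here the quotients repeat a_1, ..., a_4; the period length is 4.
Hence the expansion of sqrt(1462) is a_0 = 38 followed by the repeating block 4, 4, 4, 76 (period 4).

[38; (4, 4, 4, 76)]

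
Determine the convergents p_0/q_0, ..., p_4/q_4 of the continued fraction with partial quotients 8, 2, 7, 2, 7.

Using the convergent recurrence p_i = a_i*p_{i-1} + p_{i-2}, q_i = a_i*q_{i-1} + q_{i-2} with p_{-2}=0, p_{-1}=1, q_{-2}=1, q_{-1}=0:
  i=0: a_0=8, p_0 = 8*1 + 0 = 8, q_0 = 8*0 + 1 = 1.
  i=1: a_1=2, p_1 = 2*8 + 1 = 17, q_1 = 2*1 + 0 = 2.
  i=2: a_2=7, p_2 = 7*17 + 8 = 127, q_2 = 7*2 + 1 = 15.
  i=3: a_3=2, p_3 = 2*127 + 17 = 271, q_3 = 2*15 + 2 = 32.
  i=4: a_4=7, p_4 = 7*271 + 127 = 2024, q_4 = 7*32 + 15 = 239.

8/1, 17/2, 127/15, 271/32, 2024/239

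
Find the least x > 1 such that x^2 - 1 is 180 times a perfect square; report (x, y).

First expand sqrt(180) as a continued fraction. With x_i = (sqrt(180) + m_i)/d_i and (m_0, d_0) = (0, 1): a_0 = floor(sqrt(180)) = 13, since 13^2 = 169 <= 180 < 196 = 14^2.
Iterate m_{i+1} = d_i*a_i - m_i, d_{i+1} = (180 - m_{i+1}^2)/d_i, a_{i+1} = floor((a_0 + m_{i+1})/d_{i+1}):
  m_1 = 1*13 - 0 = 13, d_1 = (180 - 13^2)/1 = 11/1 = 11, a_1 = floor((13 + 13)/11) = 2.
  m_2 = 11*2 - 13 = 9, d_2 = (180 - 9^2)/11 = 99/11 = 9, a_2 = floor((13 + 9)/9) = 2.
  m_3 = 9*2 - 9 = 9, d_3 = (180 - 9^2)/9 = 99/9 = 11, a_3 = floor((13 + 9)/11) = 2.
  m_4 = 11*2 - 9 = 13, d_4 = (180 - 13^2)/11 = 11/11 = 1, a_4 = floor((13 + 13)/1) = 26.
  m_5 = 1*26 - 13 = 13, d_5 = (180 - 13^2)/1 = 11/1 = 11: (m_5, d_5) = (m_1, d_1) = (13, 11), so from here the quotients repeat a_1, ..., a_4; the period length is 4.
So sqrt(180) = [13; (2, 2, 2, 26)] with period length k = 4.
k is even, so the fundamental solution of x^2 - 180y^2 = 1 is (p_{k-1}, q_{k-1}) = (p_3, q_3); compute convergents through index 3.
Convergents (p_i = a_i*p_{i-1} + p_{i-2}, q_i = a_i*q_{i-1} + q_{i-2} with p_{-2}=0, p_{-1}=1, q_{-2}=1, q_{-1}=0):
  i=0: a_0=13, p_0 = 13*1 + 0 = 13, q_0 = 13*0 + 1 = 1.
  i=1: a_1=2, p_1 = 2*13 + 1 = 27, q_1 = 2*1 + 0 = 2.
  i=2: a_2=2, p_2 = 2*27 + 13 = 67, q_2 = 2*2 + 1 = 5.
  i=3: a_3=2, p_3 = 2*67 + 27 = 161, q_3 = 2*5 + 2 = 12.
Check: 161^2 - 180*12^2 = 25921 - 25920 = 1, so (x, y) = (161, 12) solves the equation, and by the theorem it is the least positive solution.

(x, y) = (161, 12)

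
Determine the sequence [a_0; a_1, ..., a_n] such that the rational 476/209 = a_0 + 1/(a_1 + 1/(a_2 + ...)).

Run the Euclidean algorithm on 476 and 209; the successive quotients are the partial quotients a_0, a_1, ... (each step inverts the fractional part left over by the previous one):
  476 = 2*209 + 58, so a_0 = 2.
  209 = 3*58 + 35, so a_1 = 3.
  58 = 1*35 + 23, so a_2 = 1.
  35 = 1*23 + 12, so a_3 = 1.
  23 = 1*12 + 11, so a_4 = 1.
  12 = 1*11 + 1, so a_5 = 1.
  11 = 11*1 + 0, so a_6 = 11.
The remainder reaches 0 after 7 divisions, so the expansion has 7 partial quotients, read off in order.

[2; 3, 1, 1, 1, 1, 11]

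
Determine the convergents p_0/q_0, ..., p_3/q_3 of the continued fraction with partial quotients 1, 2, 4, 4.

1/1, 3/2, 13/9, 55/38

Using the convergent recurrence p_i = a_i*p_{i-1} + p_{i-2}, q_i = a_i*q_{i-1} + q_{i-2} with p_{-2}=0, p_{-1}=1, q_{-2}=1, q_{-1}=0:
  i=0: a_0=1, p_0 = 1*1 + 0 = 1, q_0 = 1*0 + 1 = 1.
  i=1: a_1=2, p_1 = 2*1 + 1 = 3, q_1 = 2*1 + 0 = 2.
  i=2: a_2=4, p_2 = 4*3 + 1 = 13, q_2 = 4*2 + 1 = 9.
  i=3: a_3=4, p_3 = 4*13 + 3 = 55, q_3 = 4*9 + 2 = 38.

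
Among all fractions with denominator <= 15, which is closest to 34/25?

19/14

Expand x = 34/25 as a continued fraction with the Euclidean algorithm:
  34 = 1*25 + 9, so a_0 = 1.
  25 = 2*9 + 7, so a_1 = 2.
  9 = 1*7 + 2, so a_2 = 1.
  7 = 3*2 + 1, so a_3 = 3.
  2 = 2*1 + 0, so a_4 = 2.
so x = [1; 2, 1, 3, 2].
Convergents (p_i = a_i*p_{i-1} + p_{i-2}, q_i = a_i*q_{i-1} + q_{i-2} with p_{-2}=0, p_{-1}=1, q_{-2}=1, q_{-1}=0), until the denominator exceeds 15:
  i=0: a_0=1, p_0 = 1*1 + 0 = 1, q_0 = 1*0 + 1 = 1.
  i=1: a_1=2, p_1 = 2*1 + 1 = 3, q_1 = 2*1 + 0 = 2.
  i=2: a_2=1, p_2 = 1*3 + 1 = 4, q_2 = 1*2 + 1 = 3.
  i=3: a_3=3, p_3 = 3*4 + 3 = 15, q_3 = 3*3 + 2 = 11.
  i=4: a_4=2, p_4 = 2*15 + 4 = 34, q_4 = 2*11 + 3 = 25.
q_4 = 25 > 15, so the last convergent with denominator <= 15 is p_3/q_3 = 15/11.
The closest fraction with denominator <= 15 is either p_3/q_3 or the intermediate fraction (k*p_3 + p_2)/(k*q_3 + q_2) with the largest k >= 1 whose denominator stays <= 15; these approach x as k grows, and every other convergent or intermediate fraction in range is farther away.
Largest k: floor((15 - q_2)/q_3) = floor((15 - 3)/11) = 1.
That gives (1*15 + 4)/(1*11 + 3) = 19/14.
Compare the errors: |x - 15/11| = |34*11 - 15*25|/(25*11) = 1/275, and |x - 19/14| = |34*14 - 19*25|/(25*14) = 1/350.
Cross-multiplying, 1*275 = 275 < 350 = 1*350, so 1/350 is smaller: the intermediate fraction 19/14 is closer to x than 15/11.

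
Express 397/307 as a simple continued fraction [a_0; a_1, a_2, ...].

[1; 3, 2, 2, 3, 5]

Run the Euclidean algorithm on 397 and 307; the successive quotients are the partial quotients a_0, a_1, ... (each step inverts the fractional part left over by the previous one):
  397 = 1*307 + 90, so a_0 = 1.
  307 = 3*90 + 37, so a_1 = 3.
  90 = 2*37 + 16, so a_2 = 2.
  37 = 2*16 + 5, so a_3 = 2.
  16 = 3*5 + 1, so a_4 = 3.
  5 = 5*1 + 0, so a_5 = 5.
The remainder reaches 0 after 6 divisions, so the expansion has 6 partial quotients, read off in order.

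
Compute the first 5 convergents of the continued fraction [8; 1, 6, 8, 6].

Using the convergent recurrence p_i = a_i*p_{i-1} + p_{i-2}, q_i = a_i*q_{i-1} + q_{i-2} with p_{-2}=0, p_{-1}=1, q_{-2}=1, q_{-1}=0:
  i=0: a_0=8, p_0 = 8*1 + 0 = 8, q_0 = 8*0 + 1 = 1.
  i=1: a_1=1, p_1 = 1*8 + 1 = 9, q_1 = 1*1 + 0 = 1.
  i=2: a_2=6, p_2 = 6*9 + 8 = 62, q_2 = 6*1 + 1 = 7.
  i=3: a_3=8, p_3 = 8*62 + 9 = 505, q_3 = 8*7 + 1 = 57.
  i=4: a_4=6, p_4 = 6*505 + 62 = 3092, q_4 = 6*57 + 7 = 349.

8/1, 9/1, 62/7, 505/57, 3092/349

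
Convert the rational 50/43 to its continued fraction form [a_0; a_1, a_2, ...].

Run the Euclidean algorithm on 50 and 43; the successive quotients are the partial quotients a_0, a_1, ... (each step inverts the fractional part left over by the previous one):
  50 = 1*43 + 7, so a_0 = 1.
  43 = 6*7 + 1, so a_1 = 6.
  7 = 7*1 + 0, so a_2 = 7.
The remainder reaches 0 after 3 divisions, so the expansion has 3 partial quotients, read off in order.

[1; 6, 7]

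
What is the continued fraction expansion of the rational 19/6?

[3; 6]

Run the Euclidean algorithm on 19 and 6; the successive quotients are the partial quotients a_0, a_1, ... (each step inverts the fractional part left over by the previous one):
  19 = 3*6 + 1, so a_0 = 3.
  6 = 6*1 + 0, so a_1 = 6.
The remainder reaches 0 after 2 divisions, so the expansion has 2 partial quotients, read off in order.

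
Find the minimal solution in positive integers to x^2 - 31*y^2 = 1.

(x, y) = (1520, 273)

First expand sqrt(31) as a continued fraction. With x_i = (sqrt(31) + m_i)/d_i and (m_0, d_0) = (0, 1): a_0 = floor(sqrt(31)) = 5, since 5^2 = 25 <= 31 < 36 = 6^2.
Iterate m_{i+1} = d_i*a_i - m_i, d_{i+1} = (31 - m_{i+1}^2)/d_i, a_{i+1} = floor((a_0 + m_{i+1})/d_{i+1}):
  m_1 = 1*5 - 0 = 5, d_1 = (31 - 5^2)/1 = 6/1 = 6, a_1 = floor((5 + 5)/6) = 1.
  m_2 = 6*1 - 5 = 1, d_2 = (31 - 1^2)/6 = 30/6 = 5, a_2 = floor((5 + 1)/5) = 1.
  m_3 = 5*1 - 1 = 4, d_3 = (31 - 4^2)/5 = 15/5 = 3, a_3 = floor((5 + 4)/3) = 3.
  m_4 = 3*3 - 4 = 5, d_4 = (31 - 5^2)/3 = 6/3 = 2, a_4 = floor((5 + 5)/2) = 5.
  m_5 = 2*5 - 5 = 5, d_5 = (31 - 5^2)/2 = 6/2 = 3, a_5 = floor((5 + 5)/3) = 3.
  m_6 = 3*3 - 5 = 4, d_6 = (31 - 4^2)/3 = 15/3 = 5, a_6 = floor((5 + 4)/5) = 1.
  m_7 = 5*1 - 4 = 1, d_7 = (31 - 1^2)/5 = 30/5 = 6, a_7 = floor((5 + 1)/6) = 1.
  m_8 = 6*1 - 1 = 5, d_8 = (31 - 5^2)/6 = 6/6 = 1, a_8 = floor((5 + 5)/1) = 10.
  m_9 = 1*10 - 5 = 5, d_9 = (31 - 5^2)/1 = 6/1 = 6: (m_9, d_9) = (m_1, d_1) = (5, 6), so from here the quotients repeat a_1, ..., a_8; the period length is 8.
So sqrt(31) = [5; (1, 1, 3, 5, 3, 1, 1, 10)] with period length k = 8.
k is even, so the fundamental solution of x^2 - 31y^2 = 1 is (p_{k-1}, q_{k-1}) = (p_7, q_7); compute convergents through index 7.
Convergents (p_i = a_i*p_{i-1} + p_{i-2}, q_i = a_i*q_{i-1} + q_{i-2} with p_{-2}=0, p_{-1}=1, q_{-2}=1, q_{-1}=0):
  i=0: a_0=5, p_0 = 5*1 + 0 = 5, q_0 = 5*0 + 1 = 1.
  i=1: a_1=1, p_1 = 1*5 + 1 = 6, q_1 = 1*1 + 0 = 1.
  i=2: a_2=1, p_2 = 1*6 + 5 = 11, q_2 = 1*1 + 1 = 2.
  i=3: a_3=3, p_3 = 3*11 + 6 = 39, q_3 = 3*2 + 1 = 7.
  i=4: a_4=5, p_4 = 5*39 + 11 = 206, q_4 = 5*7 + 2 = 37.
  i=5: a_5=3, p_5 = 3*206 + 39 = 657, q_5 = 3*37 + 7 = 118.
  i=6: a_6=1, p_6 = 1*657 + 206 = 863, q_6 = 1*118 + 37 = 155.
  i=7: a_7=1, p_7 = 1*863 + 657 = 1520, q_7 = 1*155 + 118 = 273.
Check: 1520^2 - 31*273^2 = 2310400 - 2310399 = 1, so (x, y) = (1520, 273) solves the equation, and by the theorem it is the least positive solution.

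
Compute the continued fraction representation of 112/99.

[1; 7, 1, 1, 1, 1, 2]

Run the Euclidean algorithm on 112 and 99; the successive quotients are the partial quotients a_0, a_1, ... (each step inverts the fractional part left over by the previous one):
  112 = 1*99 + 13, so a_0 = 1.
  99 = 7*13 + 8, so a_1 = 7.
  13 = 1*8 + 5, so a_2 = 1.
  8 = 1*5 + 3, so a_3 = 1.
  5 = 1*3 + 2, so a_4 = 1.
  3 = 1*2 + 1, so a_5 = 1.
  2 = 2*1 + 0, so a_6 = 2.
The remainder reaches 0 after 7 divisions, so the expansion has 7 partial quotients, read off in order.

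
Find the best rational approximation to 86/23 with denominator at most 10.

Expand x = 86/23 as a continued fraction with the Euclidean algorithm:
  86 = 3*23 + 17, so a_0 = 3.
  23 = 1*17 + 6, so a_1 = 1.
  17 = 2*6 + 5, so a_2 = 2.
  6 = 1*5 + 1, so a_3 = 1.
  5 = 5*1 + 0, so a_4 = 5.
so x = [3; 1, 2, 1, 5].
Convergents (p_i = a_i*p_{i-1} + p_{i-2}, q_i = a_i*q_{i-1} + q_{i-2} with p_{-2}=0, p_{-1}=1, q_{-2}=1, q_{-1}=0), until the denominator exceeds 10:
  i=0: a_0=3, p_0 = 3*1 + 0 = 3, q_0 = 3*0 + 1 = 1.
  i=1: a_1=1, p_1 = 1*3 + 1 = 4, q_1 = 1*1 + 0 = 1.
  i=2: a_2=2, p_2 = 2*4 + 3 = 11, q_2 = 2*1 + 1 = 3.
  i=3: a_3=1, p_3 = 1*11 + 4 = 15, q_3 = 1*3 + 1 = 4.
  i=4: a_4=5, p_4 = 5*15 + 11 = 86, q_4 = 5*4 + 3 = 23.
q_4 = 23 > 10, so the last convergent with denominator <= 10 is p_3/q_3 = 15/4.
The closest fraction with denominator <= 10 is either p_3/q_3 or the intermediate fraction (k*p_3 + p_2)/(k*q_3 + q_2) with the largest k >= 1 whose denominator stays <= 10; these approach x as k grows, and every other convergent or intermediate fraction in range is farther away.
Largest k: floor((10 - q_2)/q_3) = floor((10 - 3)/4) = 1.
That gives (1*15 + 11)/(1*4 + 3) = 26/7.
Compare the errors: |x - 15/4| = |86*4 - 15*23|/(23*4) = 1/92, and |x - 26/7| = |86*7 - 26*23|/(23*7) = 4/161.
Cross-multiplying, 1*161 = 161 < 368 = 4*92, so 1/92 is smaller: the convergent 15/4 is closer to x than 26/7.

15/4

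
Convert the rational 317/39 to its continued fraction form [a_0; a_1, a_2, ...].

[8; 7, 1, 4]

Run the Euclidean algorithm on 317 and 39; the successive quotients are the partial quotients a_0, a_1, ... (each step inverts the fractional part left over by the previous one):
  317 = 8*39 + 5, so a_0 = 8.
  39 = 7*5 + 4, so a_1 = 7.
  5 = 1*4 + 1, so a_2 = 1.
  4 = 4*1 + 0, so a_3 = 4.
The remainder reaches 0 after 4 divisions, so the expansion has 4 partial quotients, read off in order.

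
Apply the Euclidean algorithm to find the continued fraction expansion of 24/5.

[4; 1, 4]

Run the Euclidean algorithm on 24 and 5; the successive quotients are the partial quotients a_0, a_1, ... (each step inverts the fractional part left over by the previous one):
  24 = 4*5 + 4, so a_0 = 4.
  5 = 1*4 + 1, so a_1 = 1.
  4 = 4*1 + 0, so a_2 = 4.
The remainder reaches 0 after 3 divisions, so the expansion has 3 partial quotients, read off in order.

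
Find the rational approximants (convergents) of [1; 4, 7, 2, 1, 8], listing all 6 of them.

1/1, 5/4, 36/29, 77/62, 113/91, 981/790

Using the convergent recurrence p_i = a_i*p_{i-1} + p_{i-2}, q_i = a_i*q_{i-1} + q_{i-2} with p_{-2}=0, p_{-1}=1, q_{-2}=1, q_{-1}=0:
  i=0: a_0=1, p_0 = 1*1 + 0 = 1, q_0 = 1*0 + 1 = 1.
  i=1: a_1=4, p_1 = 4*1 + 1 = 5, q_1 = 4*1 + 0 = 4.
  i=2: a_2=7, p_2 = 7*5 + 1 = 36, q_2 = 7*4 + 1 = 29.
  i=3: a_3=2, p_3 = 2*36 + 5 = 77, q_3 = 2*29 + 4 = 62.
  i=4: a_4=1, p_4 = 1*77 + 36 = 113, q_4 = 1*62 + 29 = 91.
  i=5: a_5=8, p_5 = 8*113 + 77 = 981, q_5 = 8*91 + 62 = 790.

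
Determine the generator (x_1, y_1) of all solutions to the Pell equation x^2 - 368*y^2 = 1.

First expand sqrt(368) as a continued fraction. With x_i = (sqrt(368) + m_i)/d_i and (m_0, d_0) = (0, 1): a_0 = floor(sqrt(368)) = 19, since 19^2 = 361 <= 368 < 400 = 20^2.
Iterate m_{i+1} = d_i*a_i - m_i, d_{i+1} = (368 - m_{i+1}^2)/d_i, a_{i+1} = floor((a_0 + m_{i+1})/d_{i+1}):
  m_1 = 1*19 - 0 = 19, d_1 = (368 - 19^2)/1 = 7/1 = 7, a_1 = floor((19 + 19)/7) = 5.
  m_2 = 7*5 - 19 = 16, d_2 = (368 - 16^2)/7 = 112/7 = 16, a_2 = floor((19 + 16)/16) = 2.
  m_3 = 16*2 - 16 = 16, d_3 = (368 - 16^2)/16 = 112/16 = 7, a_3 = floor((19 + 16)/7) = 5.
  m_4 = 7*5 - 16 = 19, d_4 = (368 - 19^2)/7 = 7/7 = 1, a_4 = floor((19 + 19)/1) = 38.
  m_5 = 1*38 - 19 = 19, d_5 = (368 - 19^2)/1 = 7/1 = 7: (m_5, d_5) = (m_1, d_1) = (19, 7), so from here the quotients repeat a_1, ..., a_4; the period length is 4.
So sqrt(368) = [19; (5, 2, 5, 38)] with period length k = 4.
k is even, so the fundamental solution of x^2 - 368y^2 = 1 is (p_{k-1}, q_{k-1}) = (p_3, q_3); compute convergents through index 3.
Convergents (p_i = a_i*p_{i-1} + p_{i-2}, q_i = a_i*q_{i-1} + q_{i-2} with p_{-2}=0, p_{-1}=1, q_{-2}=1, q_{-1}=0):
  i=0: a_0=19, p_0 = 19*1 + 0 = 19, q_0 = 19*0 + 1 = 1.
  i=1: a_1=5, p_1 = 5*19 + 1 = 96, q_1 = 5*1 + 0 = 5.
  i=2: a_2=2, p_2 = 2*96 + 19 = 211, q_2 = 2*5 + 1 = 11.
  i=3: a_3=5, p_3 = 5*211 + 96 = 1151, q_3 = 5*11 + 5 = 60.
Check: 1151^2 - 368*60^2 = 1324801 - 1324800 = 1, so (x, y) = (1151, 60) solves the equation, and by the theorem it is the least positive solution.

(x, y) = (1151, 60)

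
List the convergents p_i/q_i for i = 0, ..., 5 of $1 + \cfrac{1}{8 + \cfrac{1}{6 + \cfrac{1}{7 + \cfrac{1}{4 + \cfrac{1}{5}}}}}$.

1/1, 9/8, 55/49, 394/351, 1631/1453, 8549/7616

Using the convergent recurrence p_i = a_i*p_{i-1} + p_{i-2}, q_i = a_i*q_{i-1} + q_{i-2} with p_{-2}=0, p_{-1}=1, q_{-2}=1, q_{-1}=0:
  i=0: a_0=1, p_0 = 1*1 + 0 = 1, q_0 = 1*0 + 1 = 1.
  i=1: a_1=8, p_1 = 8*1 + 1 = 9, q_1 = 8*1 + 0 = 8.
  i=2: a_2=6, p_2 = 6*9 + 1 = 55, q_2 = 6*8 + 1 = 49.
  i=3: a_3=7, p_3 = 7*55 + 9 = 394, q_3 = 7*49 + 8 = 351.
  i=4: a_4=4, p_4 = 4*394 + 55 = 1631, q_4 = 4*351 + 49 = 1453.
  i=5: a_5=5, p_5 = 5*1631 + 394 = 8549, q_5 = 5*1453 + 351 = 7616.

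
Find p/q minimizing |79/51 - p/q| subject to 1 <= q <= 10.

14/9

Expand x = 79/51 as a continued fraction with the Euclidean algorithm:
  79 = 1*51 + 28, so a_0 = 1.
  51 = 1*28 + 23, so a_1 = 1.
  28 = 1*23 + 5, so a_2 = 1.
  23 = 4*5 + 3, so a_3 = 4.
  5 = 1*3 + 2, so a_4 = 1.
  3 = 1*2 + 1, so a_5 = 1.
  2 = 2*1 + 0, so a_6 = 2.
so x = [1; 1, 1, 4, 1, 1, 2].
Convergents (p_i = a_i*p_{i-1} + p_{i-2}, q_i = a_i*q_{i-1} + q_{i-2} with p_{-2}=0, p_{-1}=1, q_{-2}=1, q_{-1}=0), until the denominator exceeds 10:
  i=0: a_0=1, p_0 = 1*1 + 0 = 1, q_0 = 1*0 + 1 = 1.
  i=1: a_1=1, p_1 = 1*1 + 1 = 2, q_1 = 1*1 + 0 = 1.
  i=2: a_2=1, p_2 = 1*2 + 1 = 3, q_2 = 1*1 + 1 = 2.
  i=3: a_3=4, p_3 = 4*3 + 2 = 14, q_3 = 4*2 + 1 = 9.
  i=4: a_4=1, p_4 = 1*14 + 3 = 17, q_4 = 1*9 + 2 = 11.
q_4 = 11 > 10, so the last convergent with denominator <= 10 is p_3/q_3 = 14/9.
The closest fraction with denominator <= 10 is either p_3/q_3 or the intermediate fraction (k*p_3 + p_2)/(k*q_3 + q_2) with the largest k >= 1 whose denominator stays <= 10; these approach x as k grows, and every other convergent or intermediate fraction in range is farther away.
Largest k: floor((10 - q_2)/q_3) = floor((10 - 2)/9) = 0.
Since k = 0, no intermediate fraction beyond p_3/q_3 has denominator <= 10, so the convergent 14/9 is the closest (its error is |79*9 - 14*51|/(51*9) = 3/459).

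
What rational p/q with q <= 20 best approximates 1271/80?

Expand x = 1271/80 as a continued fraction with the Euclidean algorithm:
  1271 = 15*80 + 71, so a_0 = 15.
  80 = 1*71 + 9, so a_1 = 1.
  71 = 7*9 + 8, so a_2 = 7.
  9 = 1*8 + 1, so a_3 = 1.
  8 = 8*1 + 0, so a_4 = 8.
so x = [15; 1, 7, 1, 8].
Convergents (p_i = a_i*p_{i-1} + p_{i-2}, q_i = a_i*q_{i-1} + q_{i-2} with p_{-2}=0, p_{-1}=1, q_{-2}=1, q_{-1}=0), until the denominator exceeds 20:
  i=0: a_0=15, p_0 = 15*1 + 0 = 15, q_0 = 15*0 + 1 = 1.
  i=1: a_1=1, p_1 = 1*15 + 1 = 16, q_1 = 1*1 + 0 = 1.
  i=2: a_2=7, p_2 = 7*16 + 15 = 127, q_2 = 7*1 + 1 = 8.
  i=3: a_3=1, p_3 = 1*127 + 16 = 143, q_3 = 1*8 + 1 = 9.
  i=4: a_4=8, p_4 = 8*143 + 127 = 1271, q_4 = 8*9 + 8 = 80.
q_4 = 80 > 20, so the last convergent with denominator <= 20 is p_3/q_3 = 143/9.
The closest fraction with denominator <= 20 is either p_3/q_3 or the intermediate fraction (k*p_3 + p_2)/(k*q_3 + q_2) with the largest k >= 1 whose denominator stays <= 20; these approach x as k grows, and every other convergent or intermediate fraction in range is farther away.
Largest k: floor((20 - q_2)/q_3) = floor((20 - 8)/9) = 1.
That gives (1*143 + 127)/(1*9 + 8) = 270/17.
Compare the errors: |x - 143/9| = |1271*9 - 143*80|/(80*9) = 1/720, and |x - 270/17| = |1271*17 - 270*80|/(80*17) = 7/1360.
Cross-multiplying, 1*1360 = 1360 < 5040 = 7*720, so 1/720 is smaller: the convergent 143/9 is closer to x than 270/17.

143/9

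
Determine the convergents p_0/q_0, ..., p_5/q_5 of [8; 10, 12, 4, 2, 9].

Using the convergent recurrence p_i = a_i*p_{i-1} + p_{i-2}, q_i = a_i*q_{i-1} + q_{i-2} with p_{-2}=0, p_{-1}=1, q_{-2}=1, q_{-1}=0:
  i=0: a_0=8, p_0 = 8*1 + 0 = 8, q_0 = 8*0 + 1 = 1.
  i=1: a_1=10, p_1 = 10*8 + 1 = 81, q_1 = 10*1 + 0 = 10.
  i=2: a_2=12, p_2 = 12*81 + 8 = 980, q_2 = 12*10 + 1 = 121.
  i=3: a_3=4, p_3 = 4*980 + 81 = 4001, q_3 = 4*121 + 10 = 494.
  i=4: a_4=2, p_4 = 2*4001 + 980 = 8982, q_4 = 2*494 + 121 = 1109.
  i=5: a_5=9, p_5 = 9*8982 + 4001 = 84839, q_5 = 9*1109 + 494 = 10475.

8/1, 81/10, 980/121, 4001/494, 8982/1109, 84839/10475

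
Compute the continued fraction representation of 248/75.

[3; 3, 3, 1, 5]

Run the Euclidean algorithm on 248 and 75; the successive quotients are the partial quotients a_0, a_1, ... (each step inverts the fractional part left over by the previous one):
  248 = 3*75 + 23, so a_0 = 3.
  75 = 3*23 + 6, so a_1 = 3.
  23 = 3*6 + 5, so a_2 = 3.
  6 = 1*5 + 1, so a_3 = 1.
  5 = 5*1 + 0, so a_4 = 5.
The remainder reaches 0 after 5 divisions, so the expansion has 5 partial quotients, read off in order.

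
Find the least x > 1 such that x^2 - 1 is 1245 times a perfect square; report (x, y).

First expand sqrt(1245) as a continued fraction. With x_i = (sqrt(1245) + m_i)/d_i and (m_0, d_0) = (0, 1): a_0 = floor(sqrt(1245)) = 35, since 35^2 = 1225 <= 1245 < 1296 = 36^2.
Iterate m_{i+1} = d_i*a_i - m_i, d_{i+1} = (1245 - m_{i+1}^2)/d_i, a_{i+1} = floor((a_0 + m_{i+1})/d_{i+1}):
  m_1 = 1*35 - 0 = 35, d_1 = (1245 - 35^2)/1 = 20/1 = 20, a_1 = floor((35 + 35)/20) = 3.
  m_2 = 20*3 - 35 = 25, d_2 = (1245 - 25^2)/20 = 620/20 = 31, a_2 = floor((35 + 25)/31) = 1.
  m_3 = 31*1 - 25 = 6, d_3 = (1245 - 6^2)/31 = 1209/31 = 39, a_3 = floor((35 + 6)/39) = 1.
  m_4 = 39*1 - 6 = 33, d_4 = (1245 - 33^2)/39 = 156/39 = 4, a_4 = floor((35 + 33)/4) = 17.
  m_5 = 4*17 - 33 = 35, d_5 = (1245 - 35^2)/4 = 20/4 = 5, a_5 = floor((35 + 35)/5) = 14.
  m_6 = 5*14 - 35 = 35, d_6 = (1245 - 35^2)/5 = 20/5 = 4, a_6 = floor((35 + 35)/4) = 17.
  m_7 = 4*17 - 35 = 33, d_7 = (1245 - 33^2)/4 = 156/4 = 39, a_7 = floor((35 + 33)/39) = 1.
  m_8 = 39*1 - 33 = 6, d_8 = (1245 - 6^2)/39 = 1209/39 = 31, a_8 = floor((35 + 6)/31) = 1.
  m_9 = 31*1 - 6 = 25, d_9 = (1245 - 25^2)/31 = 620/31 = 20, a_9 = floor((35 + 25)/20) = 3.
  m_10 = 20*3 - 25 = 35, d_10 = (1245 - 35^2)/20 = 20/20 = 1, a_10 = floor((35 + 35)/1) = 70.
  m_11 = 1*70 - 35 = 35, d_11 = (1245 - 35^2)/1 = 20/1 = 20: (m_11, d_11) = (m_1, d_1) = (35, 20), so from here the quotients repeat a_1, ..., a_10; the period length is 10.
So sqrt(1245) = [35; (3, 1, 1, 17, 14, 17, 1, 1, 3, 70)] with period length k = 10.
k is even, so the fundamental solution of x^2 - 1245y^2 = 1 is (p_{k-1}, q_{k-1}) = (p_9, q_9); compute convergents through index 9.
Convergents (p_i = a_i*p_{i-1} + p_{i-2}, q_i = a_i*q_{i-1} + q_{i-2} with p_{-2}=0, p_{-1}=1, q_{-2}=1, q_{-1}=0):
  i=0: a_0=35, p_0 = 35*1 + 0 = 35, q_0 = 35*0 + 1 = 1.
  i=1: a_1=3, p_1 = 3*35 + 1 = 106, q_1 = 3*1 + 0 = 3.
  i=2: a_2=1, p_2 = 1*106 + 35 = 141, q_2 = 1*3 + 1 = 4.
  i=3: a_3=1, p_3 = 1*141 + 106 = 247, q_3 = 1*4 + 3 = 7.
  i=4: a_4=17, p_4 = 17*247 + 141 = 4340, q_4 = 17*7 + 4 = 123.
  i=5: a_5=14, p_5 = 14*4340 + 247 = 61007, q_5 = 14*123 + 7 = 1729.
  i=6: a_6=17, p_6 = 17*61007 + 4340 = 1041459, q_6 = 17*1729 + 123 = 29516.
  i=7: a_7=1, p_7 = 1*1041459 + 61007 = 1102466, q_7 = 1*29516 + 1729 = 31245.
  i=8: a_8=1, p_8 = 1*1102466 + 1041459 = 2143925, q_8 = 1*31245 + 29516 = 60761.
  i=9: a_9=3, p_9 = 3*2143925 + 1102466 = 7534241, q_9 = 3*60761 + 31245 = 213528.
Check: 7534241^2 - 1245*213528^2 = 56764787446081 - 56764787446080 = 1, so (x, y) = (7534241, 213528) solves the equation, and by the theorem it is the least positive solution.

(x, y) = (7534241, 213528)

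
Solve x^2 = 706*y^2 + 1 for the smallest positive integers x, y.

(x, y) = (34595, 1302)

First expand sqrt(706) as a continued fraction. With x_i = (sqrt(706) + m_i)/d_i and (m_0, d_0) = (0, 1): a_0 = floor(sqrt(706)) = 26, since 26^2 = 676 <= 706 < 729 = 27^2.
Iterate m_{i+1} = d_i*a_i - m_i, d_{i+1} = (706 - m_{i+1}^2)/d_i, a_{i+1} = floor((a_0 + m_{i+1})/d_{i+1}):
  m_1 = 1*26 - 0 = 26, d_1 = (706 - 26^2)/1 = 30/1 = 30, a_1 = floor((26 + 26)/30) = 1.
  m_2 = 30*1 - 26 = 4, d_2 = (706 - 4^2)/30 = 690/30 = 23, a_2 = floor((26 + 4)/23) = 1.
  m_3 = 23*1 - 4 = 19, d_3 = (706 - 19^2)/23 = 345/23 = 15, a_3 = floor((26 + 19)/15) = 3.
  m_4 = 15*3 - 19 = 26, d_4 = (706 - 26^2)/15 = 30/15 = 2, a_4 = floor((26 + 26)/2) = 26.
  m_5 = 2*26 - 26 = 26, d_5 = (706 - 26^2)/2 = 30/2 = 15, a_5 = floor((26 + 26)/15) = 3.
  m_6 = 15*3 - 26 = 19, d_6 = (706 - 19^2)/15 = 345/15 = 23, a_6 = floor((26 + 19)/23) = 1.
  m_7 = 23*1 - 19 = 4, d_7 = (706 - 4^2)/23 = 690/23 = 30, a_7 = floor((26 + 4)/30) = 1.
  m_8 = 30*1 - 4 = 26, d_8 = (706 - 26^2)/30 = 30/30 = 1, a_8 = floor((26 + 26)/1) = 52.
  m_9 = 1*52 - 26 = 26, d_9 = (706 - 26^2)/1 = 30/1 = 30: (m_9, d_9) = (m_1, d_1) = (26, 30), so from here the quotients repeat a_1, ..., a_8; the period length is 8.
So sqrt(706) = [26; (1, 1, 3, 26, 3, 1, 1, 52)] with period length k = 8.
k is even, so the fundamental solution of x^2 - 706y^2 = 1 is (p_{k-1}, q_{k-1}) = (p_7, q_7); compute convergents through index 7.
Convergents (p_i = a_i*p_{i-1} + p_{i-2}, q_i = a_i*q_{i-1} + q_{i-2} with p_{-2}=0, p_{-1}=1, q_{-2}=1, q_{-1}=0):
  i=0: a_0=26, p_0 = 26*1 + 0 = 26, q_0 = 26*0 + 1 = 1.
  i=1: a_1=1, p_1 = 1*26 + 1 = 27, q_1 = 1*1 + 0 = 1.
  i=2: a_2=1, p_2 = 1*27 + 26 = 53, q_2 = 1*1 + 1 = 2.
  i=3: a_3=3, p_3 = 3*53 + 27 = 186, q_3 = 3*2 + 1 = 7.
  i=4: a_4=26, p_4 = 26*186 + 53 = 4889, q_4 = 26*7 + 2 = 184.
  i=5: a_5=3, p_5 = 3*4889 + 186 = 14853, q_5 = 3*184 + 7 = 559.
  i=6: a_6=1, p_6 = 1*14853 + 4889 = 19742, q_6 = 1*559 + 184 = 743.
  i=7: a_7=1, p_7 = 1*19742 + 14853 = 34595, q_7 = 1*743 + 559 = 1302.
Check: 34595^2 - 706*1302^2 = 1196814025 - 1196814024 = 1, so (x, y) = (34595, 1302) solves the equation, and by the theorem it is the least positive solution.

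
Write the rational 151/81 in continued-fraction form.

Run the Euclidean algorithm on 151 and 81; the successive quotients are the partial quotients a_0, a_1, ... (each step inverts the fractional part left over by the previous one):
  151 = 1*81 + 70, so a_0 = 1.
  81 = 1*70 + 11, so a_1 = 1.
  70 = 6*11 + 4, so a_2 = 6.
  11 = 2*4 + 3, so a_3 = 2.
  4 = 1*3 + 1, so a_4 = 1.
  3 = 3*1 + 0, so a_5 = 3.
The remainder reaches 0 after 6 divisions, so the expansion has 6 partial quotients, read off in order.

[1; 1, 6, 2, 1, 3]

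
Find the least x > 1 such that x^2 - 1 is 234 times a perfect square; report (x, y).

First expand sqrt(234) as a continued fraction. With x_i = (sqrt(234) + m_i)/d_i and (m_0, d_0) = (0, 1): a_0 = floor(sqrt(234)) = 15, since 15^2 = 225 <= 234 < 256 = 16^2.
Iterate m_{i+1} = d_i*a_i - m_i, d_{i+1} = (234 - m_{i+1}^2)/d_i, a_{i+1} = floor((a_0 + m_{i+1})/d_{i+1}):
  m_1 = 1*15 - 0 = 15, d_1 = (234 - 15^2)/1 = 9/1 = 9, a_1 = floor((15 + 15)/9) = 3.
  m_2 = 9*3 - 15 = 12, d_2 = (234 - 12^2)/9 = 90/9 = 10, a_2 = floor((15 + 12)/10) = 2.
  m_3 = 10*2 - 12 = 8, d_3 = (234 - 8^2)/10 = 170/10 = 17, a_3 = floor((15 + 8)/17) = 1.
  m_4 = 17*1 - 8 = 9, d_4 = (234 - 9^2)/17 = 153/17 = 9, a_4 = floor((15 + 9)/9) = 2.
  m_5 = 9*2 - 9 = 9, d_5 = (234 - 9^2)/9 = 153/9 = 17, a_5 = floor((15 + 9)/17) = 1.
  m_6 = 17*1 - 9 = 8, d_6 = (234 - 8^2)/17 = 170/17 = 10, a_6 = floor((15 + 8)/10) = 2.
  m_7 = 10*2 - 8 = 12, d_7 = (234 - 12^2)/10 = 90/10 = 9, a_7 = floor((15 + 12)/9) = 3.
  m_8 = 9*3 - 12 = 15, d_8 = (234 - 15^2)/9 = 9/9 = 1, a_8 = floor((15 + 15)/1) = 30.
  m_9 = 1*30 - 15 = 15, d_9 = (234 - 15^2)/1 = 9/1 = 9: (m_9, d_9) = (m_1, d_1) = (15, 9), so from here the quotients repeat a_1, ..., a_8; the period length is 8.
So sqrt(234) = [15; (3, 2, 1, 2, 1, 2, 3, 30)] with period length k = 8.
k is even, so the fundamental solution of x^2 - 234y^2 = 1 is (p_{k-1}, q_{k-1}) = (p_7, q_7); compute convergents through index 7.
Convergents (p_i = a_i*p_{i-1} + p_{i-2}, q_i = a_i*q_{i-1} + q_{i-2} with p_{-2}=0, p_{-1}=1, q_{-2}=1, q_{-1}=0):
  i=0: a_0=15, p_0 = 15*1 + 0 = 15, q_0 = 15*0 + 1 = 1.
  i=1: a_1=3, p_1 = 3*15 + 1 = 46, q_1 = 3*1 + 0 = 3.
  i=2: a_2=2, p_2 = 2*46 + 15 = 107, q_2 = 2*3 + 1 = 7.
  i=3: a_3=1, p_3 = 1*107 + 46 = 153, q_3 = 1*7 + 3 = 10.
  i=4: a_4=2, p_4 = 2*153 + 107 = 413, q_4 = 2*10 + 7 = 27.
  i=5: a_5=1, p_5 = 1*413 + 153 = 566, q_5 = 1*27 + 10 = 37.
  i=6: a_6=2, p_6 = 2*566 + 413 = 1545, q_6 = 2*37 + 27 = 101.
  i=7: a_7=3, p_7 = 3*1545 + 566 = 5201, q_7 = 3*101 + 37 = 340.
Check: 5201^2 - 234*340^2 = 27050401 - 27050400 = 1, so (x, y) = (5201, 340) solves the equation, and by the theorem it is the least positive solution.

(x, y) = (5201, 340)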